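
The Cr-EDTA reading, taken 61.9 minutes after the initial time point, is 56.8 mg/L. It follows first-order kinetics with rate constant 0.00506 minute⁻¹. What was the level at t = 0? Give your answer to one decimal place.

t½ = ln 2 / k = 0.69315 / 0.00506 ≈ 136.99 minutes.
Number of half-lives elapsed: n = 61.9/136.99 ≈ 0.45187.
A₀ = A × 2^n = 56.8 × 2^0.45187 = 56.8 × 1.3678 ≈ 77.692 mg/L.

77.7 mg/L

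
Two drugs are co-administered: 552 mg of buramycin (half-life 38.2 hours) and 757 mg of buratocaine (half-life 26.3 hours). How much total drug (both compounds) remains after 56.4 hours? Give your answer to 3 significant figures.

buramycin: 552 × (1/2)^(56.4/38.2) = 552 × (1/2)^1.4764 ≈ 198.37 mg.
buratocaine: 757 × (1/2)^(56.4/26.3) = 757 × (1/2)^2.1445 ≈ 171.21 mg.
Total = 198.37 + 171.21 ≈ 369.59 mg.

370 mg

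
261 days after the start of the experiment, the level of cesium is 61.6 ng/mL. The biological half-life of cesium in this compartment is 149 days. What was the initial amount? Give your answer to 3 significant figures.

Number of half-lives elapsed: n = 261/149 ≈ 1.7517.
A₀ = A × 2^n = 61.6 × 2^1.7517 = 61.6 × 3.3675 ≈ 207.44 ng/mL.

207 ng/mL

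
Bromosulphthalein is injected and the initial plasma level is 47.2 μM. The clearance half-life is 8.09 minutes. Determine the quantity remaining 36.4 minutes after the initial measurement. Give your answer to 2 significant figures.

Number of half-lives: n = 36.4/8.09 ≈ 4.4994.
Remaining = 47.2 × (1/2)^4.4994 = 47.2 × 0.044213 ≈ 2.0869 μM.

2.1 μM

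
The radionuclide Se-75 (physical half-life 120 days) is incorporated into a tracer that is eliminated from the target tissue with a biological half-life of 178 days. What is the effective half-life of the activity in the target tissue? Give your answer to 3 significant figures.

1/t_eff = 1/t_phys + 1/t_biol = 1/120 + 1/178 = 0.013951 per day.
t_eff = 120 × 178 / (120 + 178) ≈ 71.678 days.

71.7 days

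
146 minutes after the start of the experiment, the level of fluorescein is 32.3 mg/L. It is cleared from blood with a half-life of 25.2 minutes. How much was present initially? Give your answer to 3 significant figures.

1790 mg/L

Number of half-lives elapsed: n = 146/25.2 ≈ 5.7937.
A₀ = A × 2^n = 32.3 × 2^5.7937 = 32.3 × 55.471 ≈ 1791.7 mg/L.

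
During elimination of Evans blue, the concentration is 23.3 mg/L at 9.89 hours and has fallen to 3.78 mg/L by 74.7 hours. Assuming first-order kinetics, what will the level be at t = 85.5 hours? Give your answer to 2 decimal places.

2.79 mg/L

Over Δt = 74.7 − 9.89 = 64.81 hours, the level fell by a factor of 23.3/3.78 ≈ 6.164.
n = log₂(6.164) ≈ 2.6239 half-lives, so t½ = 64.81/2.6239 ≈ 24.7 hours.
From t = 74.7 to t = 85.5: 3.78 × (1/2)^((85.5−74.7)/24.7) ≈ 2.7917 mg/L.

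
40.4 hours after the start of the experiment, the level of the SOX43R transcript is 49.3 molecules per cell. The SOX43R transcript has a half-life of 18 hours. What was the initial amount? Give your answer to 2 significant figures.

Number of half-lives elapsed: n = 40.4/18 ≈ 2.2444.
A₀ = A × 2^n = 49.3 × 2^2.2444 = 49.3 × 4.7385 ≈ 233.61 molecules per cell.

230 molecules per cell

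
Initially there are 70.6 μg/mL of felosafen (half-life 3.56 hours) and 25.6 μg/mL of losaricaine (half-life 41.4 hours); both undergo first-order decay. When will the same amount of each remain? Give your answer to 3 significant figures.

Set 70.6·(1/2)^(t/3.56) = 25.6·(1/2)^(t/41.4).
Taking log₂: log₂(70.6/25.6) = t·(1/3.56 − 1/41.4).
log₂(2.7578) = 1.4635; 1/3.56 − 1/41.4 = 0.25674.
t = 1.4635 / 0.25674 ≈ 5.7003 hours.

5.70 hours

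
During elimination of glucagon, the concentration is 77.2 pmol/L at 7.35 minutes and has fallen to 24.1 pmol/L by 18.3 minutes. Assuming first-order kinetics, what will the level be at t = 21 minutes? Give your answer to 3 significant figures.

Over Δt = 18.3 − 7.35 = 10.95 minutes, the level fell by a factor of 77.2/24.1 ≈ 3.2033.
n = log₂(3.2033) ≈ 1.6796 half-lives, so t½ = 10.95/1.6796 ≈ 6.5195 minutes.
From t = 18.3 to t = 21: 24.1 × (1/2)^((21−18.3)/6.5195) ≈ 18.086 pmol/L.

18.1 pmol/L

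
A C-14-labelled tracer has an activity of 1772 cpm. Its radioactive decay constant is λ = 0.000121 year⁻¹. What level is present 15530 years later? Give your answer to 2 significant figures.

270 cpm

t½ = ln 2 / λ = 0.69315 / 0.000121 ≈ 5728.5 years.
Number of half-lives: n = 15530/5728.5 ≈ 2.711.
Remaining = 1772 × (1/2)^2.711 = 1772 × 0.15272 ≈ 270.63 cpm.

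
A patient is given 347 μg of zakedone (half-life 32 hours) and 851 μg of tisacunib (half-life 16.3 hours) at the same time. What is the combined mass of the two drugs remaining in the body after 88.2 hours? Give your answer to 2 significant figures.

zakedone: 347 × (1/2)^(88.2/32) = 347 × (1/2)^2.7563 ≈ 51.359 μg.
tisacunib: 851 × (1/2)^(88.2/16.3) = 851 × (1/2)^5.411 ≈ 20.001 μg.
Total = 51.359 + 20.001 ≈ 71.359 μg.

71 μg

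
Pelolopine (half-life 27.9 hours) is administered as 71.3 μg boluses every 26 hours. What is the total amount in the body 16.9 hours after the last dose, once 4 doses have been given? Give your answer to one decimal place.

The 4 doses were given 94.9, 68.9, 42.9, 16.9 hours ago.
Total = 71.3·(1/2)^(94.9/27.9) + 71.3·(1/2)^(68.9/27.9) + 71.3·(1/2)^(42.9/27.9) + 71.3·(1/2)^(16.9/27.9)
      = 6.7477 + 12.873 + 24.559 + 46.854 ≈ 91.034 μg.

91.0 μg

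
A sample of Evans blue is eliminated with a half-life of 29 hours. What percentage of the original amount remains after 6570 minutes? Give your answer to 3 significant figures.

6570 minutes = 109.5 hours.
n = 109.5/29 ≈ 3.7759 half-lives.
Fraction remaining = (1/2)^3.7759 ≈ 0.073005, i.e. 7.3005%.

7.30%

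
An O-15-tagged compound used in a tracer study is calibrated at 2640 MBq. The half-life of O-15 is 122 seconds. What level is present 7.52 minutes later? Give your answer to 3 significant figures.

Convert the elapsed time: 7.52 minutes = 451.2 seconds.
Number of half-lives: n = 451.2/122 ≈ 3.6984.
Remaining = 2640 × (1/2)^3.6984 = 2640 × 0.077034 ≈ 203.37 MBq.

203 MBq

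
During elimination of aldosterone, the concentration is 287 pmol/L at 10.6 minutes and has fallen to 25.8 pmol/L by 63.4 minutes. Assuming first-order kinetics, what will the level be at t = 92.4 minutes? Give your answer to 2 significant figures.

Over Δt = 63.4 − 10.6 = 52.8 minutes, the level fell by a factor of 287/25.8 ≈ 11.124.
n = log₂(11.124) ≈ 3.4756 half-lives, so t½ = 52.8/3.4756 ≈ 15.192 minutes.
From t = 63.4 to t = 92.4: 25.8 × (1/2)^((92.4−63.4)/15.192) ≈ 6.8702 pmol/L.

6.9 pmol/L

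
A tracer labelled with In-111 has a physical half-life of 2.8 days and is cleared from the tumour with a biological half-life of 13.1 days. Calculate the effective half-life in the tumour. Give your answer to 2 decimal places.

1/t_eff = 1/t_phys + 1/t_biol = 1/2.8 + 1/13.1 = 0.43348 per day.
t_eff = 2.8 × 13.1 / (2.8 + 13.1) ≈ 2.3069 days.

2.31 days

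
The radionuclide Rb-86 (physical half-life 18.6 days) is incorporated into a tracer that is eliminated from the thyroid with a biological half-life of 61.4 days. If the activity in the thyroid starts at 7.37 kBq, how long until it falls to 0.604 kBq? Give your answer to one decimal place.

51.5 days

1/t_eff = 1/t_phys + 1/t_biol = 1/18.6 + 1/61.4 = 0.07005 per day.
t_eff = 18.6 × 61.4 / (18.6 + 61.4) ≈ 14.275 days.
n = log₂(7.37/0.604) ≈ 3.609; t = 3.609 × 14.275 ≈ 51.521 days.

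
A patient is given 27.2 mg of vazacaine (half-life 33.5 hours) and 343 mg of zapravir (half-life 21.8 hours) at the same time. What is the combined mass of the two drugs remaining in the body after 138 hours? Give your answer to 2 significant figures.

5.8 mg

vazacaine: 27.2 × (1/2)^(138/33.5) = 27.2 × (1/2)^4.1194 ≈ 1.565 mg.
zapravir: 343 × (1/2)^(138/21.8) = 343 × (1/2)^6.3303 ≈ 4.2628 mg.
Total = 1.565 + 4.2628 ≈ 5.8277 mg.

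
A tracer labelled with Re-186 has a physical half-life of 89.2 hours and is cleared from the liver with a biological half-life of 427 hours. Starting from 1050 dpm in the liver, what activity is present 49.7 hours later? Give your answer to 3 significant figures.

658 dpm

1/t_eff = 1/t_phys + 1/t_biol = 1/89.2 + 1/427 = 0.013553 per hour.
t_eff = 89.2 × 427 / (89.2 + 427) ≈ 73.786 hours.
Remaining = 1050 × (1/2)^(49.7/73.786) = 1050 × (1/2)^0.67357 ≈ 658.3 dpm.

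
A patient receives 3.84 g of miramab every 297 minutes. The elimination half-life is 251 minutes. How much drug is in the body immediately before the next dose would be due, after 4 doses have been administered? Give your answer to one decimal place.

The 4 doses were given 1188, 891, 594, 297 minutes ago.
Total = 3.84·(1/2)^(1188/251) + 3.84·(1/2)^(891/251) + 3.84·(1/2)^(594/251) + 3.84·(1/2)^(297/251)
      = 0.14439 + 0.32789 + 0.74462 + 1.691 ≈ 2.9079 g.

2.9 g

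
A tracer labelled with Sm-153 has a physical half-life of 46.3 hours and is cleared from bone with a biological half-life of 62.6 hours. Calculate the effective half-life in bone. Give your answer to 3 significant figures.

1/t_eff = 1/t_phys + 1/t_biol = 1/46.3 + 1/62.6 = 0.037573 per hour.
t_eff = 46.3 × 62.6 / (46.3 + 62.6) ≈ 26.615 hours.

26.6 hours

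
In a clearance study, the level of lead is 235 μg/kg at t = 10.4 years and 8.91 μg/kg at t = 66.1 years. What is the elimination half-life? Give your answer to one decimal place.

11.8 years

Over Δt = 66.1 − 10.4 = 55.7 years, the level fell by a factor of 235/8.91 ≈ 26.375.
n = log₂(26.375) ≈ 4.7211 half-lives, so t½ = 55.7/4.7211 ≈ 11.798 years.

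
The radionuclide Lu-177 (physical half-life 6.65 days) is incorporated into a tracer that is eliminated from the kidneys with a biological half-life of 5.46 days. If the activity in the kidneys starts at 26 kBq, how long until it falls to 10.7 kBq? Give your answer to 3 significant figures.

1/t_eff = 1/t_phys + 1/t_biol = 1/6.65 + 1/5.46 = 0.33353 per day.
t_eff = 6.65 × 5.46 / (6.65 + 5.46) ≈ 2.9983 days.
n = log₂(26/10.7) ≈ 1.2809; t = 1.2809 × 2.9983 ≈ 3.8405 days.

3.84 days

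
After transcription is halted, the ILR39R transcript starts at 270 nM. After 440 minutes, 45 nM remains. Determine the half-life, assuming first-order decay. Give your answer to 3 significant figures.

170 minutes

A/A₀ = 45/270 ≈ 0.16667.
n = log₂(6) ≈ 2.585 half-lives elapsed in 440 minutes.
t½ = 440/2.585 ≈ 170.22 minutes.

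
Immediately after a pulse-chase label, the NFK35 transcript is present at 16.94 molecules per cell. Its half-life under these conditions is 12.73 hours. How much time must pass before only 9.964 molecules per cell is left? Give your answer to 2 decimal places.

Fraction remaining = 9.964/16.94 ≈ 0.58819.
n = log₂(16.94/9.964) = ln(1.7001)/ln 2 ≈ 0.76564 half-lives.
t = n × t½ = 0.76564 × 12.73 ≈ 9.7466 hours.

9.75 hours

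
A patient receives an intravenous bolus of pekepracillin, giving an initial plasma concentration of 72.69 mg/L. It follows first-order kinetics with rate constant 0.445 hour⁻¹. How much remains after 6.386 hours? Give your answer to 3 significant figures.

4.24 mg/L

t½ = ln 2 / λ = 0.69315 / 0.445 ≈ 1.5576 hours.
Number of half-lives: n = 6.386/1.5576 ≈ 4.0998.
Remaining = 72.69 × (1/2)^4.0998 = 72.69 × 0.058322 ≈ 4.2395 mg/L.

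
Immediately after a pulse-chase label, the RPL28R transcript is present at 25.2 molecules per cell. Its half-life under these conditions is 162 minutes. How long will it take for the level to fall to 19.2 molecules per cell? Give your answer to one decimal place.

Fraction remaining = 19.2/25.2 ≈ 0.7619.
n = log₂(25.2/19.2) = ln(1.3125)/ln 2 ≈ 0.39232 half-lives.
t = n × t½ = 0.39232 × 162 ≈ 63.555 minutes.

63.6 minutes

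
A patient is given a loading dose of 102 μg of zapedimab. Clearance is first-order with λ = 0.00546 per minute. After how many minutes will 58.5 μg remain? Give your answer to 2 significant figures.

t½ = ln 2 / λ = 0.69315 / 0.00546 ≈ 126.95 minutes.
Fraction remaining = 58.5/102 ≈ 0.57353.
n = log₂(102/58.5) = ln(1.7436)/ln 2 ≈ 0.80206 half-lives.
t = n × t½ = 0.80206 × 126.95 ≈ 101.82 minutes.

100 minutes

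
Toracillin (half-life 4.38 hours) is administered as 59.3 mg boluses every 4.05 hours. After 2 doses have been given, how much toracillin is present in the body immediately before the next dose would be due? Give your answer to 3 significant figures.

47.7 mg

The 2 doses were given 8.1, 4.05 hours ago.
Total = 59.3·(1/2)^(8.1/4.38) + 59.3·(1/2)^(4.05/4.38)
      = 16.457 + 31.24 ≈ 47.697 mg.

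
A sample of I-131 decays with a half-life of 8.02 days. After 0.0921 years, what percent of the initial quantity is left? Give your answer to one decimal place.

5.5%

0.0921 years = 33.6165 days.
n = 33.6165/8.02 ≈ 4.1916 half-lives.
Fraction remaining = (1/2)^4.1916 ≈ 0.054728, i.e. 5.4728%.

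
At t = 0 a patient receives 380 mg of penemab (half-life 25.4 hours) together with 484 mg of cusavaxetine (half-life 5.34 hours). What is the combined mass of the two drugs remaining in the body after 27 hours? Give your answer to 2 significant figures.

penemab: 380 × (1/2)^(27/25.4) = 380 × (1/2)^1.063 ≈ 181.88 mg.
cusavaxetine: 484 × (1/2)^(27/5.34) = 484 × (1/2)^5.0562 ≈ 14.547 mg.
Total = 181.88 + 14.547 ≈ 196.43 mg.

200 mg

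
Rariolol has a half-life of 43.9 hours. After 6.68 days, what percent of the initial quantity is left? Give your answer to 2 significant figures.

8.0%

6.68 days = 160.32 hours.
n = 160.32/43.9 ≈ 3.6519 half-lives.
Fraction remaining = (1/2)^3.6519 ≈ 0.079553, i.e. 7.9553%.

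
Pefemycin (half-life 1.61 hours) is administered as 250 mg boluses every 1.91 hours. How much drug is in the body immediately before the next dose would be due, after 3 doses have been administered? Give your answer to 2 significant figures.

The 3 doses were given 5.73, 3.82, 1.91 hours ago.
Total = 250·(1/2)^(5.73/1.61) + 250·(1/2)^(3.82/1.61) + 250·(1/2)^(1.91/1.61)
      = 21.212 + 48.272 + 109.85 ≈ 179.34 mg.

180 mg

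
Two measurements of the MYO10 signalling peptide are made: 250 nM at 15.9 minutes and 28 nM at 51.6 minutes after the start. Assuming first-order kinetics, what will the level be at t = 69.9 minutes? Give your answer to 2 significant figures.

9.1 nM

Over Δt = 51.6 − 15.9 = 35.7 minutes, the level fell by a factor of 250/28 ≈ 8.9286.
n = log₂(8.9286) ≈ 3.1584 half-lives, so t½ = 35.7/3.1584 ≈ 11.303 minutes.
From t = 51.6 to t = 69.9: 28 × (1/2)^((69.9−51.6)/11.303) ≈ 9.1155 nM.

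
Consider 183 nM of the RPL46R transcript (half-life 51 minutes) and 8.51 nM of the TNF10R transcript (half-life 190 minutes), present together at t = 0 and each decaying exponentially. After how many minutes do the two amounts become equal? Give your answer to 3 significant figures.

Set 183·(1/2)^(t/51) = 8.51·(1/2)^(t/190).
Taking log₂: log₂(183/8.51) = t·(1/51 − 1/190).
log₂(21.504) = 4.4265; 1/51 − 1/190 = 0.014345.
t = 4.4265 / 0.014345 ≈ 308.58 minutes.

309 minutes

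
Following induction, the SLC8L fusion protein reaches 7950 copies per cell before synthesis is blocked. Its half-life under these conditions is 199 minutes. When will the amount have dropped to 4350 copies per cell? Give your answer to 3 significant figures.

173 minutes

Fraction remaining = 4350/7950 ≈ 0.54717.
n = log₂(7950/4350) = ln(1.8276)/ln 2 ≈ 0.86994 half-lives.
t = n × t½ = 0.86994 × 199 ≈ 173.12 minutes.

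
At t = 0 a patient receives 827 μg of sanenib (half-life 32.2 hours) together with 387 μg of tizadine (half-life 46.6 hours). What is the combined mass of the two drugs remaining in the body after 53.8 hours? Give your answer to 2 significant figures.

sanenib: 827 × (1/2)^(53.8/32.2) = 827 × (1/2)^1.6708 ≈ 259.74 μg.
tizadine: 387 × (1/2)^(53.8/46.6) = 387 × (1/2)^1.1545 ≈ 173.85 μg.
Total = 259.74 + 173.85 ≈ 433.59 μg.

430 μg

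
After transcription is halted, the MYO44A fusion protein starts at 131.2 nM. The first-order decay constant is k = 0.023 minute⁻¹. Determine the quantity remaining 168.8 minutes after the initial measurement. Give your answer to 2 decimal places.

t½ = ln 2 / k = 0.69315 / 0.023 ≈ 30.137 minutes.
Number of half-lives: n = 168.8/30.137 ≈ 5.6011.
Remaining = 131.2 × (1/2)^5.6011 = 131.2 × 0.020601 ≈ 2.7029 nM.

2.70 nM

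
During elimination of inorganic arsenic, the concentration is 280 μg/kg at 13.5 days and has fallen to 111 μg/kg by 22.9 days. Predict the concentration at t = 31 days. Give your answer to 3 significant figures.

50.0 μg/kg

Over Δt = 22.9 − 13.5 = 9.4 days, the level fell by a factor of 280/111 ≈ 2.5225.
n = log₂(2.5225) ≈ 1.3349 half-lives, so t½ = 9.4/1.3349 ≈ 7.0419 days.
From t = 22.9 to t = 31: 111 × (1/2)^((31−22.9)/7.0419) ≈ 50.01 μg/kg.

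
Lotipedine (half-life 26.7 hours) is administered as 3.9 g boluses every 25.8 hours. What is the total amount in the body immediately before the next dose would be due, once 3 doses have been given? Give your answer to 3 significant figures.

3.54 g

The 3 doses were given 77.4, 51.6, 25.8 hours ago.
Total = 3.9·(1/2)^(77.4/26.7) + 3.9·(1/2)^(51.6/26.7) + 3.9·(1/2)^(25.8/26.7)
      = 0.5229 + 1.0216 + 1.9961 ≈ 3.5406 g.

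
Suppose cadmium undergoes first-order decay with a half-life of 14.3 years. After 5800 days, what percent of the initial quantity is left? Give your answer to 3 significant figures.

5800 days = 15.8904 years.
n = 15.8904/14.3 ≈ 1.1112 half-lives.
Fraction remaining = (1/2)^1.1112 ≈ 0.4629, i.e. 46.29%.

46.3%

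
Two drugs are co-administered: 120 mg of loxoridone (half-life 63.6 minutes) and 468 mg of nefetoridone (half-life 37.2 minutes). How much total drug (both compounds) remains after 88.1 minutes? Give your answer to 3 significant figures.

loxoridone: 120 × (1/2)^(88.1/63.6) = 120 × (1/2)^1.3852 ≈ 45.94 mg.
nefetoridone: 468 × (1/2)^(88.1/37.2) = 468 × (1/2)^2.3683 ≈ 90.641 mg.
Total = 45.94 + 90.641 ≈ 136.58 mg.

137 mg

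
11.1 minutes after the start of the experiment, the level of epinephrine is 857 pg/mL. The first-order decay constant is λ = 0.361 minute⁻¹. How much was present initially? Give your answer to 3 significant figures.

t½ = ln 2 / λ = 0.69315 / 0.361 ≈ 1.9201 minutes.
Number of half-lives elapsed: n = 11.1/1.9201 ≈ 5.781.
A₀ = A × 2^n = 857 × 2^5.781 = 857 × 54.987 ≈ 47124 pg/mL.

47100 pg/mL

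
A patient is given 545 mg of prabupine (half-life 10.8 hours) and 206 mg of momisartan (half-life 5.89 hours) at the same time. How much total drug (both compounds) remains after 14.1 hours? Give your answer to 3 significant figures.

260 mg

prabupine: 545 × (1/2)^(14.1/10.8) = 545 × (1/2)^1.3056 ≈ 220.49 mg.
momisartan: 206 × (1/2)^(14.1/5.89) = 206 × (1/2)^2.3939 ≈ 39.195 mg.
Total = 220.49 + 39.195 ≈ 259.68 mg.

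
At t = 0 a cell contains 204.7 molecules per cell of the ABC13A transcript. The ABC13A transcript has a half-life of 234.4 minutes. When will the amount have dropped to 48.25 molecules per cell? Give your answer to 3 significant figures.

489 minutes

Fraction remaining = 48.25/204.7 ≈ 0.23571.
n = log₂(204.7/48.25) = ln(4.2425)/ln 2 ≈ 2.0849 half-lives.
t = n × t½ = 2.0849 × 234.4 ≈ 488.7 minutes.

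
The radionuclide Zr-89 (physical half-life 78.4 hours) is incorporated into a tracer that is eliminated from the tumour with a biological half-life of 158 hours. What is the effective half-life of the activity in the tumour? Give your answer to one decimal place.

52.4 hours

1/t_eff = 1/t_phys + 1/t_biol = 1/78.4 + 1/158 = 0.019084 per hour.
t_eff = 78.4 × 158 / (78.4 + 158) ≈ 52.399 hours.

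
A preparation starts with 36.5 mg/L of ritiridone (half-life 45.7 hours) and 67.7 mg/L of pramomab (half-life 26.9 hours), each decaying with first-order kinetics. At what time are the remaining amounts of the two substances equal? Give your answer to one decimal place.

58.3 hours

Set 36.5·(1/2)^(t/45.7) = 67.7·(1/2)^(t/26.9).
Taking log₂: log₂(36.5/67.7) = t·(1/45.7 − 1/26.9).
log₂(0.53914) = -0.89126; 1/45.7 − 1/26.9 = -0.015293.
t = -0.89126 / -0.015293 ≈ 58.279 hours.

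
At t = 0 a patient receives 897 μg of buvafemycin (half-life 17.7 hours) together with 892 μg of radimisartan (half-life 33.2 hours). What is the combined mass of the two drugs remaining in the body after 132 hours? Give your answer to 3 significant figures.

61.8 μg

buvafemycin: 897 × (1/2)^(132/17.7) = 897 × (1/2)^7.4576 ≈ 5.103 μg.
radimisartan: 892 × (1/2)^(132/33.2) = 892 × (1/2)^3.9759 ≈ 56.689 μg.
Total = 5.103 + 56.689 ≈ 61.792 μg.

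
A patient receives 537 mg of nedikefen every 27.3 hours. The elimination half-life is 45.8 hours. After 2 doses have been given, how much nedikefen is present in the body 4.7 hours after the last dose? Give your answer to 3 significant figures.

The 2 doses were given 32, 4.7 hours ago.
Total = 537·(1/2)^(32/45.8) + 537·(1/2)^(4.7/45.8)
      = 330.86 + 500.13 ≈ 830.99 mg.

831 mg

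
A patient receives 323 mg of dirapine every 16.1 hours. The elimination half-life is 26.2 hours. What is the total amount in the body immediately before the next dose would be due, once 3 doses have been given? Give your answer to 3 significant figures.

439 mg

The 3 doses were given 48.3, 32.2, 16.1 hours ago.
Total = 323·(1/2)^(48.3/26.2) + 323·(1/2)^(32.2/26.2) + 323·(1/2)^(16.1/26.2)
      = 90.002 + 137.8 + 210.97 ≈ 438.77 mg.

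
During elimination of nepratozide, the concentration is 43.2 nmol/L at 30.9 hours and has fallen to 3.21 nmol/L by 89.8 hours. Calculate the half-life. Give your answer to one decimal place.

Over Δt = 89.8 − 30.9 = 58.9 hours, the level fell by a factor of 43.2/3.21 ≈ 13.458.
n = log₂(13.458) ≈ 3.7504 half-lives, so t½ = 58.9/3.7504 ≈ 15.705 hours.

15.7 hours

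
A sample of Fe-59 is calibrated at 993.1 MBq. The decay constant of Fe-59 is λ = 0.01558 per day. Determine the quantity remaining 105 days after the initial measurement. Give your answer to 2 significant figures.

t½ = ln 2 / λ = 0.69315 / 0.01558 ≈ 44.49 days.
Number of half-lives: n = 105/44.49 ≈ 2.3601.
Remaining = 993.1 × (1/2)^2.3601 = 993.1 × 0.19478 ≈ 193.43 MBq.

190 MBq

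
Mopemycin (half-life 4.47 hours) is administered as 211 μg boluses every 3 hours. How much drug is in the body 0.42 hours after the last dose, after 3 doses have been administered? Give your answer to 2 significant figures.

The 3 doses were given 6.42, 3.42, 0.42 hours ago.
Total = 211·(1/2)^(6.42/4.47) + 211·(1/2)^(3.42/4.47) + 211·(1/2)^(0.42/4.47)
      = 77.971 + 124.15 + 197.7 ≈ 399.82 μg.

400 μg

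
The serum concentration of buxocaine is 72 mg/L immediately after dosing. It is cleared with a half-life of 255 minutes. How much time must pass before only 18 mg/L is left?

18/72 = 1/4, so 2 half-lives have elapsed.
t = 2 × 255 = 510 minutes.

510 minutes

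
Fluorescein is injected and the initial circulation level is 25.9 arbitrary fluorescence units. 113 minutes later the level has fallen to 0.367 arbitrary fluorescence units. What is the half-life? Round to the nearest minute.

A/A₀ = 0.367/25.9 ≈ 0.01417.
n = log₂(70.572) ≈ 6.141 half-lives elapsed in 113 minutes.
t½ = 113/6.141 ≈ 18.401 minutes.

18 minutes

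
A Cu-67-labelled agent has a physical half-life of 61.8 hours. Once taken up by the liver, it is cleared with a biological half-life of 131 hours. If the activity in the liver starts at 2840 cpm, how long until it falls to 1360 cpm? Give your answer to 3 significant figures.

1/t_eff = 1/t_phys + 1/t_biol = 1/61.8 + 1/131 = 0.023815 per hour.
t_eff = 61.8 × 131 / (61.8 + 131) ≈ 41.991 hours.
n = log₂(2840/1360) ≈ 1.0623; t = 1.0623 × 41.991 ≈ 44.606 hours.

44.6 hours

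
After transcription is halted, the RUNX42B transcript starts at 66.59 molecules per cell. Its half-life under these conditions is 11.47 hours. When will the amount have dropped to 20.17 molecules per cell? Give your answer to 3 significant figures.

Fraction remaining = 20.17/66.59 ≈ 0.3029.
n = log₂(66.59/20.17) = ln(3.3014)/ln 2 ≈ 1.7231 half-lives.
t = n × t½ = 1.7231 × 11.47 ≈ 19.764 hours.

19.8 hours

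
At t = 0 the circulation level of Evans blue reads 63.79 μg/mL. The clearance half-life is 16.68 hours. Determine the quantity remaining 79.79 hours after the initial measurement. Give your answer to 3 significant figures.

Number of half-lives: n = 79.79/16.68 ≈ 4.7836.
Remaining = 63.79 × (1/2)^4.7836 = 63.79 × 0.036308 ≈ 2.3161 μg/mL.

2.32 μg/mL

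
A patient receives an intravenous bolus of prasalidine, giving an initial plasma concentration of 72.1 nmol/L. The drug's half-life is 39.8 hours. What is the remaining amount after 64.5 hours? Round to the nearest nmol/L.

23 nmol/L

Number of half-lives: n = 64.5/39.8 ≈ 1.6206.
Remaining = 72.1 × (1/2)^1.6206 = 72.1 × 0.3252 ≈ 23.447 nmol/L.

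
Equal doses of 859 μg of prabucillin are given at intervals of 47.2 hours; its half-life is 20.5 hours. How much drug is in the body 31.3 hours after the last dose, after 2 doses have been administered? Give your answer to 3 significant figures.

359 μg

The 2 doses were given 78.5, 31.3 hours ago.
Total = 859·(1/2)^(78.5/20.5) + 859·(1/2)^(31.3/20.5)
      = 60.432 + 298.11 ≈ 358.54 μg.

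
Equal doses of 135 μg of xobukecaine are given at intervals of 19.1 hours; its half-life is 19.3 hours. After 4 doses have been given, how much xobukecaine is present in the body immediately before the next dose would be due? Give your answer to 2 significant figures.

130 μg

The 4 doses were given 76.4, 57.3, 38.2, 19.1 hours ago.
Total = 135·(1/2)^(76.4/19.3) + 135·(1/2)^(57.3/19.3) + 135·(1/2)^(38.2/19.3) + 135·(1/2)^(19.1/19.3)
      = 8.6834 + 17.243 + 34.238 + 67.987 ≈ 128.15 μg.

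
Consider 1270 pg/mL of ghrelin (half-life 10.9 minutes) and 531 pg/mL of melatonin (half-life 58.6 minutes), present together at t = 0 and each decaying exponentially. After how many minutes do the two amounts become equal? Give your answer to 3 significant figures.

Set 1270·(1/2)^(t/10.9) = 531·(1/2)^(t/58.6).
Taking log₂: log₂(1270/531) = t·(1/10.9 − 1/58.6).
log₂(2.3917) = 1.258; 1/10.9 − 1/58.6 = 0.074678.
t = 1.258 / 0.074678 ≈ 16.846 minutes.

16.8 minutes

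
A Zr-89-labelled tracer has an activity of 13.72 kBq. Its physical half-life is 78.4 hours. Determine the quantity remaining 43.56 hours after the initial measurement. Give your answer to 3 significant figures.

9.33 kBq

Number of half-lives: n = 43.56/78.4 ≈ 0.55561.
Remaining = 13.72 × (1/2)^0.55561 = 13.72 × 0.68037 ≈ 9.3347 kBq.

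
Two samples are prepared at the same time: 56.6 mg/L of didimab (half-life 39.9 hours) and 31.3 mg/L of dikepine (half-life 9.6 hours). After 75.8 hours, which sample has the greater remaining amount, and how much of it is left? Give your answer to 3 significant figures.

didimab: 56.6 × (1/2)^1.8997 ≈ 15.168 mg/L.
dikepine: 31.3 × (1/2)^7.8958 ≈ 0.13142 mg/L.
Didimab has more remaining, at ≈ 15.168 mg/L.

didimab, 15.2 mg/L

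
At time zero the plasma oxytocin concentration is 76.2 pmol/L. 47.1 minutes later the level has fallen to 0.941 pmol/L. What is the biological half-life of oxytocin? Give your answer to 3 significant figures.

7.43 minutes

A/A₀ = 0.941/76.2 ≈ 0.012349.
n = log₂(80.978) ≈ 6.3395 half-lives elapsed in 47.1 minutes.
t½ = 47.1/6.3395 ≈ 7.4297 minutes.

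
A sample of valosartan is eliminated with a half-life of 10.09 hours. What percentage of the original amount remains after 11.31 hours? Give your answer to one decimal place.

46.0%

n = 11.31/10.09 ≈ 1.1209 half-lives.
Fraction remaining = (1/2)^1.1209 ≈ 0.4598, i.e. 45.98%.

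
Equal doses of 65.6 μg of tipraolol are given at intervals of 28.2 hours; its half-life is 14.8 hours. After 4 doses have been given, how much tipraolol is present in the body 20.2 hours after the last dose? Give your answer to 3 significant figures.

The 4 doses were given 104.8, 76.6, 48.4, 20.2 hours ago.
Total = 65.6·(1/2)^(104.8/14.8) + 65.6·(1/2)^(76.6/14.8) + 65.6·(1/2)^(48.4/14.8) + 65.6·(1/2)^(20.2/14.8)
      = 0.48449 + 1.815 + 6.7991 + 25.471 ≈ 34.569 μg.

34.6 μg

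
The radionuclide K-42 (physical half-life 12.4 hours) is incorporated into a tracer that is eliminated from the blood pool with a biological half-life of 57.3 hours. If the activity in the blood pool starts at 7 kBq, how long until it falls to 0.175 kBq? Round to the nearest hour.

1/t_eff = 1/t_phys + 1/t_biol = 1/12.4 + 1/57.3 = 0.098097 per hour.
t_eff = 12.4 × 57.3 / (12.4 + 57.3) ≈ 10.194 hours.
n = log₂(7/0.175) ≈ 5.3219; t = 5.3219 × 10.194 ≈ 54.252 hours.

54 hours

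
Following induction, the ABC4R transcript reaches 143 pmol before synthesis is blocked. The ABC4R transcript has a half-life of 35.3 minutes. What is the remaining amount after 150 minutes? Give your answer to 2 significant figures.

7.5 pmol

Number of half-lives: n = 150/35.3 ≈ 4.2493.
Remaining = 143 × (1/2)^4.2493 = 143 × 0.052582 ≈ 7.5192 pmol.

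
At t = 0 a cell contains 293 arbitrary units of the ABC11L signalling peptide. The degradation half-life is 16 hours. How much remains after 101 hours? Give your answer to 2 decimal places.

Number of half-lives: n = 101/16 ≈ 6.3125.
Remaining = 293 × (1/2)^6.3125 = 293 × 0.012582 ≈ 3.6865 arbitrary units.

3.69 arbitrary units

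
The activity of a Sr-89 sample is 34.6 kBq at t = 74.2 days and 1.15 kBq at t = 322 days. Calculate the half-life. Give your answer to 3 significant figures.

50.5 days

Over Δt = 322 − 74.2 = 247.8 days, the level fell by a factor of 34.6/1.15 ≈ 30.087.
n = log₂(30.087) ≈ 4.9111 half-lives, so t½ = 247.8/4.9111 ≈ 50.457 days.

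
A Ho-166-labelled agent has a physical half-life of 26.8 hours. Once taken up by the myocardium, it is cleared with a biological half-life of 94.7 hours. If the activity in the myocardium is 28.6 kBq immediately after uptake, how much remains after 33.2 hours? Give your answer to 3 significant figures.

1/t_eff = 1/t_phys + 1/t_biol = 1/26.8 + 1/94.7 = 0.047873 per hour.
t_eff = 26.8 × 94.7 / (26.8 + 94.7) ≈ 20.889 hours.
Remaining = 28.6 × (1/2)^(33.2/20.889) = 28.6 × (1/2)^1.5894 ≈ 9.5041 kBq.

9.50 kBq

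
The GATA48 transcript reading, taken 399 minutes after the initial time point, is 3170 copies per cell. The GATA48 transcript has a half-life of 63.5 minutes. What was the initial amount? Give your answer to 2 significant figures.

Number of half-lives elapsed: n = 399/63.5 ≈ 6.2835.
A₀ = A × 2^n = 3170 × 2^6.2835 = 3170 × 77.895 ≈ 246930 copies per cell.

250000 copies per cell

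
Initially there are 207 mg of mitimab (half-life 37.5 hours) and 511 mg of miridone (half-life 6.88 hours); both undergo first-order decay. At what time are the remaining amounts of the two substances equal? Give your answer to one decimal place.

11.0 hours

Set 207·(1/2)^(t/37.5) = 511·(1/2)^(t/6.88).
Taking log₂: log₂(207/511) = t·(1/37.5 − 1/6.88).
log₂(0.40509) = -1.3037; 1/37.5 − 1/6.88 = -0.11868.
t = -1.3037 / -0.11868 ≈ 10.985 hours.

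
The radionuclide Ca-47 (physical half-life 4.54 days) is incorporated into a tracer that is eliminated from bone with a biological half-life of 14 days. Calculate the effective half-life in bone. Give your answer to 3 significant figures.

1/t_eff = 1/t_phys + 1/t_biol = 1/4.54 + 1/14 = 0.29169 per day.
t_eff = 4.54 × 14 / (4.54 + 14) ≈ 3.4283 days.

3.43 days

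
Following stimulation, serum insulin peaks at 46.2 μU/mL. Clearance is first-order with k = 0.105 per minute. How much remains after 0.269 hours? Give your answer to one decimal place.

t½ = ln 2 / k = 0.69315 / 0.105 ≈ 6.6014 minutes.
Convert the elapsed time: 0.269 hours = 16.14 minutes.
Number of half-lives: n = 16.14/6.6014 ≈ 2.4449.
Remaining = 46.2 × (1/2)^2.4449 = 46.2 × 0.18365 ≈ 8.4848 μU/mL.

8.5 μU/mL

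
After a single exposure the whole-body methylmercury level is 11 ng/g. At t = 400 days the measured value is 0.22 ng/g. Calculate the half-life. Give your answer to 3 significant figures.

70.9 days

A/A₀ = 0.22/11 ≈ 0.02.
n = log₂(50) ≈ 5.6439 half-lives elapsed in 400 days.
t½ = 400/5.6439 ≈ 70.874 days.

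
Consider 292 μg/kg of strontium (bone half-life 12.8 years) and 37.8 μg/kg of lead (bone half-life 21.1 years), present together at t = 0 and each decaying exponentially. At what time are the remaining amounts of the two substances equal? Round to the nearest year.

Set 292·(1/2)^(t/12.8) = 37.8·(1/2)^(t/21.1).
Taking log₂: log₂(292/37.8) = t·(1/12.8 − 1/21.1).
log₂(7.7249) = 2.9495; 1/12.8 − 1/21.1 = 0.030732.
t = 2.9495 / 0.030732 ≈ 95.976 years.

96 years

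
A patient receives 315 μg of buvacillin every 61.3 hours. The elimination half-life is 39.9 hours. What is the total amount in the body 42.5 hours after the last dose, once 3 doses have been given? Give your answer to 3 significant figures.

220 μg

The 3 doses were given 165.1, 103.8, 42.5 hours ago.
Total = 315·(1/2)^(165.1/39.9) + 315·(1/2)^(103.8/39.9) + 315·(1/2)^(42.5/39.9)
      = 17.893 + 51.901 + 150.54 ≈ 220.34 μg.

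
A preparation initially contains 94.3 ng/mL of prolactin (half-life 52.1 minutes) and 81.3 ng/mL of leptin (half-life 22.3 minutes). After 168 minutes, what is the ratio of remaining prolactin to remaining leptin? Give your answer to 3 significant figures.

23.0

prolactin: 94.3 × (1/2)^(168/52.1) = 94.3 × (1/2)^3.2246 ≈ 10.088 ng/mL.
leptin: 81.3 × (1/2)^(168/22.3) = 81.3 × (1/2)^7.5336 ≈ 0.43877 ng/mL.
Ratio ≈ 10.088 / 0.43877 ≈ 22.992.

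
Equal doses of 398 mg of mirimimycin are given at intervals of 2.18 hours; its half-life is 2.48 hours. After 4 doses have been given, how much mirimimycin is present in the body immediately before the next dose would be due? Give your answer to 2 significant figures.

The 4 doses were given 8.72, 6.54, 4.36, 2.18 hours ago.
Total = 398·(1/2)^(8.72/2.48) + 398·(1/2)^(6.54/2.48) + 398·(1/2)^(4.36/2.48) + 398·(1/2)^(2.18/2.48)
      = 34.787 + 63.979 + 117.67 + 216.41 ≈ 432.84 mg.

430 mg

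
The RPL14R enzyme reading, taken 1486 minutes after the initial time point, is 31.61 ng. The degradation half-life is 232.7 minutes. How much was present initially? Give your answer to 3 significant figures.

2640 ng

Number of half-lives elapsed: n = 1486/232.7 ≈ 6.3859.
A₀ = A × 2^n = 31.61 × 2^6.3859 = 31.61 × 83.627 ≈ 2643.5 ng.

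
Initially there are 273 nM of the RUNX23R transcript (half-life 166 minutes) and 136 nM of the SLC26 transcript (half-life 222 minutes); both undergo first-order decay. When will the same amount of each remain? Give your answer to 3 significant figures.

Set 273·(1/2)^(t/166) = 136·(1/2)^(t/222).
Taking log₂: log₂(273/136) = t·(1/166 − 1/222).
log₂(2.0074) = 1.0053; 1/166 − 1/222 = 0.0015196.
t = 1.0053 / 0.0015196 ≈ 661.56 minutes.

662 minutes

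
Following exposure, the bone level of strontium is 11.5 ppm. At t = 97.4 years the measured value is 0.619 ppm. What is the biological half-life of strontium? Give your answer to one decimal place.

23.1 years

A/A₀ = 0.619/11.5 ≈ 0.053826.
n = log₂(18.578) ≈ 4.2156 half-lives elapsed in 97.4 years.
t½ = 97.4/4.2156 ≈ 23.105 years.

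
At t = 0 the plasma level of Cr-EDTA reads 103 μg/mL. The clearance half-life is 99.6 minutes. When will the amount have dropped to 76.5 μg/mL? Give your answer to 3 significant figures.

Fraction remaining = 76.5/103 ≈ 0.74272.
n = log₂(103/76.5) = ln(1.3464)/ln 2 ≈ 0.42911 half-lives.
t = n × t½ = 0.42911 × 99.6 ≈ 42.74 minutes.

42.7 minutes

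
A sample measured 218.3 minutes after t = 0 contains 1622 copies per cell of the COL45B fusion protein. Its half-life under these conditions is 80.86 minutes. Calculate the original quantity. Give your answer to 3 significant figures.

10500 copies per cell

Number of half-lives elapsed: n = 218.3/80.86 ≈ 2.6997.
A₀ = A × 2^n = 1622 × 2^2.6997 = 1622 × 6.4968 ≈ 10538 copies per cell.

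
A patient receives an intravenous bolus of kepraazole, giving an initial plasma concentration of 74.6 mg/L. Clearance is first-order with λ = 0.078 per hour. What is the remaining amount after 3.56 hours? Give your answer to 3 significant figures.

t½ = ln 2 / λ = 0.69315 / 0.078 ≈ 8.8865 hours.
Number of half-lives: n = 3.56/8.8865 ≈ 0.40061.
Remaining = 74.6 × (1/2)^0.40061 = 74.6 × 0.75754 ≈ 56.512 mg/L.

56.5 mg/L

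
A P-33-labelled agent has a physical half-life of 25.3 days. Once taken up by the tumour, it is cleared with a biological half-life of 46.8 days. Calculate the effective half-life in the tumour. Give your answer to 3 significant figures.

16.4 days

1/t_eff = 1/t_phys + 1/t_biol = 1/25.3 + 1/46.8 = 0.060893 per day.
t_eff = 25.3 × 46.8 / (25.3 + 46.8) ≈ 16.422 days.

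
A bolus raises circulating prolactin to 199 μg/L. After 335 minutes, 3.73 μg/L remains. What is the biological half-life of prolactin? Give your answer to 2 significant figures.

58 minutes

A/A₀ = 3.73/199 ≈ 0.018744.
n = log₂(53.351) ≈ 5.7374 half-lives elapsed in 335 minutes.
t½ = 335/5.7374 ≈ 58.388 minutes.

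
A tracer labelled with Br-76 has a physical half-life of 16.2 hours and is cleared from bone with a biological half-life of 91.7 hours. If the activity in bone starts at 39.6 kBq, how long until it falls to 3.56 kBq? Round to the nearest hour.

48 hours

1/t_eff = 1/t_phys + 1/t_biol = 1/16.2 + 1/91.7 = 0.072634 per hour.
t_eff = 16.2 × 91.7 / (16.2 + 91.7) ≈ 13.768 hours.
n = log₂(39.6/3.56) ≈ 3.4756; t = 3.4756 × 13.768 ≈ 47.851 hours.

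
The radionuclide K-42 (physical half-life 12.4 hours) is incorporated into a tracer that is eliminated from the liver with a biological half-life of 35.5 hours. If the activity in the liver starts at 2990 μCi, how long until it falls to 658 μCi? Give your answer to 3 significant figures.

20.1 hours

1/t_eff = 1/t_phys + 1/t_biol = 1/12.4 + 1/35.5 = 0.10881 per hour.
t_eff = 12.4 × 35.5 / (12.4 + 35.5) ≈ 9.19 hours.
n = log₂(2990/658) ≈ 2.184; t = 2.184 × 9.19 ≈ 20.071 hours.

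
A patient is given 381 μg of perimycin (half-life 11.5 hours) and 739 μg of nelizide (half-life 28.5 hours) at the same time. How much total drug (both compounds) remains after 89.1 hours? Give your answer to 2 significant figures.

86 μg

perimycin: 381 × (1/2)^(89.1/11.5) = 381 × (1/2)^7.7478 ≈ 1.7725 μg.
nelizide: 739 × (1/2)^(89.1/28.5) = 739 × (1/2)^3.1263 ≈ 84.631 μg.
Total = 1.7725 + 84.631 ≈ 86.404 μg.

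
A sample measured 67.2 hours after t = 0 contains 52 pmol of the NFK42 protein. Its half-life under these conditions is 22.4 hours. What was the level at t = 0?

416 pmol

Number of half-lives elapsed: n = 67.2/22.4 ≈ 3.
A₀ = A × 2^n = 52 × 2^3 = 52 × 8 ≈ 416 pmol.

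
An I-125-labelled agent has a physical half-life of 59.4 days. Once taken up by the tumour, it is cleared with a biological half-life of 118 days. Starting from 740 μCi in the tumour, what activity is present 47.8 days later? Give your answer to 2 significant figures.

1/t_eff = 1/t_phys + 1/t_biol = 1/59.4 + 1/118 = 0.02531 per day.
t_eff = 59.4 × 118 / (59.4 + 118) ≈ 39.511 days.
Remaining = 740 × (1/2)^(47.8/39.511) = 740 × (1/2)^1.2098 ≈ 319.92 μCi.

320 μCi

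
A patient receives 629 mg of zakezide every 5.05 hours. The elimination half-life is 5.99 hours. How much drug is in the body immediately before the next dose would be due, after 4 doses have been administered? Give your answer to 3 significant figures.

The 4 doses were given 20.2, 15.15, 10.1, 5.05 hours ago.
Total = 629·(1/2)^(20.2/5.99) + 629·(1/2)^(15.15/5.99) + 629·(1/2)^(10.1/5.99) + 629·(1/2)^(5.05/5.99)
      = 60.742 + 108.96 + 195.47 + 350.64 ≈ 715.81 mg.

716 mg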